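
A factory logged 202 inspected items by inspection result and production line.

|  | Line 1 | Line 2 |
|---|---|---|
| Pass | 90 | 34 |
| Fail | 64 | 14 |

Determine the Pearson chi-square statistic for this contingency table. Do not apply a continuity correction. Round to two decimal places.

2.37

Row totals: 124, 78. Column totals: 154, 48. Grand total N = 202.
Expected counts (row total × column total / N):
  Pass, Line 1: 124×154/202 = 94.535
  Pass, Line 2: 124×48/202 = 29.465
  Fail, Line 1: 78×154/202 = 59.465
  Fail, Line 2: 78×48/202 = 18.535
Contributions (O − E)²/E:
  (90 − 94.535)²/94.535 = 0.2176
  (34 − 29.465)²/29.465 = 0.6980
  (64 − 59.465)²/59.465 = 0.3459
  (14 − 18.535)²/18.535 = 1.1096
χ² = 0.2176 + 0.6980 + 0.3459 + 1.1096 = 2.37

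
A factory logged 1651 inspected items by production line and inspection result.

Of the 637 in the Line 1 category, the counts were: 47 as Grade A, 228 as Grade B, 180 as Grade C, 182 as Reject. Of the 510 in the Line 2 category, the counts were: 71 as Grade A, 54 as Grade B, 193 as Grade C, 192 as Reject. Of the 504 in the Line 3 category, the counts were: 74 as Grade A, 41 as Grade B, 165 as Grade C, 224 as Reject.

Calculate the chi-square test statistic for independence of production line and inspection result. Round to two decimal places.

184.63

Row totals: 637, 510, 504. Column totals: 192, 323, 538, 598. Grand total N = 1651.
Expected counts (row total × column total / N):
  Line 1, Grade A: 637×192/1651 = 74.0787
  Line 1, Grade B: 637×323/1651 = 124.6220
  Line 1, Grade C: 637×538/1651 = 207.5748
  Line 1, Reject: 637×598/1651 = 230.7244
  Line 2, Grade A: 510×192/1651 = 59.3095
  Line 2, Grade B: 510×323/1651 = 99.7759
  Line 2, Grade C: 510×538/1651 = 166.1902
  Line 2, Reject: 510×598/1651 = 184.7244
  Line 3, Grade A: 504×192/1651 = 58.6118
  Line 3, Grade B: 504×323/1651 = 98.6021
  Line 3, Grade C: 504×538/1651 = 164.2350
  Line 3, Reject: 504×598/1651 = 182.5512
Contributions (O − E)²/E:
  (47 − 74.0787)²/74.0787 = 9.8983
  (228 − 124.6220)²/124.6220 = 85.7554
  (180 − 207.5748)²/207.5748 = 3.6631
  (182 − 230.7244)²/230.7244 = 10.2896
  (71 − 59.3095)²/59.3095 = 2.3043
  (54 − 99.7759)²/99.7759 = 21.0014
  (193 − 166.1902)²/166.1902 = 4.3250
  (192 − 184.7244)²/184.7244 = 0.2866
  (74 − 58.6118)²/58.6118 = 4.0401
  (41 − 98.6021)²/98.6021 = 33.6504
  (165 − 164.2350)²/164.2350 = 0.0036
  (224 − 182.5512)²/182.5512 = 9.4111
χ² = 9.8983 + 85.7554 + 3.6631 + 10.2896 + 2.3043 + 21.0014 + 4.3250 + 0.2866 + 4.0401 + 33.6504 + 0.0036 + 9.4111 = 184.63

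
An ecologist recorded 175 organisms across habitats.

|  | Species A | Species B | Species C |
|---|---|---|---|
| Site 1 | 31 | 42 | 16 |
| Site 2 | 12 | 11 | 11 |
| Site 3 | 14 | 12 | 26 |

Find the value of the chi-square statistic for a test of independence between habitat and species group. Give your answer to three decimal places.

17.298

Row totals: 89, 34, 52. Column totals: 57, 65, 53. Grand total N = 175.
Expected counts (row total × column total / N):
  Site 1, Species A: 89×57/175 = 28.988571
  Site 1, Species B: 89×65/175 = 33.057143
  Site 1, Species C: 89×53/175 = 26.954286
  Site 2, Species A: 34×57/175 = 11.074286
  Site 2, Species B: 34×65/175 = 12.628571
  Site 2, Species C: 34×53/175 = 10.297143
  Site 3, Species A: 52×57/175 = 16.937143
  Site 3, Species B: 52×65/175 = 19.314286
  Site 3, Species C: 52×53/175 = 15.748571
Contributions (O − E)²/E:
  (31 − 28.988571)²/28.988571 = 0.1396
  (42 − 33.057143)²/33.057143 = 2.4193
  (16 − 26.954286)²/26.954286 = 4.4518
  (12 − 11.074286)²/11.074286 = 0.0774
  (11 − 12.628571)²/12.628571 = 0.2100
  (11 − 10.297143)²/10.297143 = 0.0480
  (14 − 16.937143)²/16.937143 = 0.5093
  (12 − 19.314286)²/19.314286 = 2.7699
  (26 − 15.748571)²/15.748571 = 6.6731
χ² = 0.1396 + 2.4193 + 4.4518 + 0.0774 + 0.2100 + 0.0480 + 0.5093 + 2.7699 + 6.6731 = 17.298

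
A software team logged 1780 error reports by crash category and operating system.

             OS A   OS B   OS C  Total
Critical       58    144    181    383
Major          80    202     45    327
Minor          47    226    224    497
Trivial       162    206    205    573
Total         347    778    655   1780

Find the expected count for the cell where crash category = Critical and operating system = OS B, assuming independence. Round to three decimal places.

Row total (Critical) = 383; column total (OS B) = 778; grand total N = 1780.
Expected count = (row total × column total) / N = 383 × 778 / 1780 = 167.401.

167.401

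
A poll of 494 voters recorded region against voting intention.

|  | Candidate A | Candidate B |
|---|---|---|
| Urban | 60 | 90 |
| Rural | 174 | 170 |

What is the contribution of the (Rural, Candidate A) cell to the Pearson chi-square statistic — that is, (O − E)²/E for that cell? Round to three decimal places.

Row total (Rural) = 344; column total (Candidate A) = 234; N = 494.
Expected count E = 344 × 234 / 494 = 162.9474.
Contribution = (O − E)²/E = (174 − 162.9474)² / 162.9474 = 0.750.

0.750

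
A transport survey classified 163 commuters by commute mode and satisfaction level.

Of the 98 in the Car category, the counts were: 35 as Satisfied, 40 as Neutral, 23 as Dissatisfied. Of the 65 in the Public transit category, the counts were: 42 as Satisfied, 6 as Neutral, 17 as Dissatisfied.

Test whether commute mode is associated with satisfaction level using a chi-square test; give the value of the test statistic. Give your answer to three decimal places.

20.840

Row totals: 98, 65. Column totals: 77, 46, 40. Grand total N = 163.
Expected counts (row total × column total / N):
  Car, Satisfied: 98×77/163 = 46.2945
  Car, Neutral: 98×46/163 = 27.6564
  Car, Dissatisfied: 98×40/163 = 24.0491
  Public transit, Satisfied: 65×77/163 = 30.7055
  Public transit, Neutral: 65×46/163 = 18.3436
  Public transit, Dissatisfied: 65×40/163 = 15.9509
Contributions (O − E)²/E:
  (35 − 46.2945)²/46.2945 = 2.7555
  (40 − 27.6564)²/27.6564 = 5.5092
  (23 − 24.0491)²/24.0491 = 0.0458
  (42 − 30.7055)²/30.7055 = 4.1545
  (6 − 18.3436)²/18.3436 = 8.3061
  (17 − 15.9509)²/15.9509 = 0.0690
χ² = 2.7555 + 5.5092 + 0.0458 + 4.1545 + 8.3061 + 0.0690 = 20.840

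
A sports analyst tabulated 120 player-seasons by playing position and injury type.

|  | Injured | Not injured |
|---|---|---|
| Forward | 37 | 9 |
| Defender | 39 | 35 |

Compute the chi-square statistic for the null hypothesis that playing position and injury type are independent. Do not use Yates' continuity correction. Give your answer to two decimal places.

Row totals: 46, 74. Column totals: 76, 44. Grand total N = 120.
Expected counts (row total × column total / N):
  Forward, Injured: 46×76/120 = 29.1333
  Forward, Not injured: 46×44/120 = 16.8667
  Defender, Injured: 74×76/120 = 46.8667
  Defender, Not injured: 74×44/120 = 27.1333
Contributions (O − E)²/E:
  (37 − 29.1333)²/29.1333 = 2.1242
  (9 − 16.8667)²/16.8667 = 3.6691
  (39 − 46.8667)²/46.8667 = 1.3204
  (35 − 27.1333)²/27.1333 = 2.2808
χ² = 2.1242 + 3.6691 + 1.3204 + 2.2808 = 9.39

9.39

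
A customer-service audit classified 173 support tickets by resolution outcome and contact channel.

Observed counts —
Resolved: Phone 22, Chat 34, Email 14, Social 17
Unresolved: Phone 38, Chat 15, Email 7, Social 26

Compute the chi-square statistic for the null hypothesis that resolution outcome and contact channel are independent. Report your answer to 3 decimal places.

15.846

Row totals: 87, 86. Column totals: 60, 49, 21, 43. Grand total N = 173.
Expected counts (row total × column total / N):
  Resolved, Phone: 87×60/173 = 30.1734
  Resolved, Chat: 87×49/173 = 24.6416
  Resolved, Email: 87×21/173 = 10.5607
  Resolved, Social: 87×43/173 = 21.6243
  Unresolved, Phone: 86×60/173 = 29.8266
  Unresolved, Chat: 86×49/173 = 24.3584
  Unresolved, Email: 86×21/173 = 10.4393
  Unresolved, Social: 86×43/173 = 21.3757
Contributions (O − E)²/E:
  (22 − 30.1734)²/30.1734 = 2.2140
  (34 − 24.6416)²/24.6416 = 3.5541
  (14 − 10.5607)²/10.5607 = 1.1201
  (17 − 21.6243)²/21.6243 = 0.9889
  (38 − 29.8266)²/29.8266 = 2.2398
  (15 − 24.3584)²/24.3584 = 3.5955
  (7 − 10.4393)²/10.4393 = 1.1331
  (26 − 21.3757)²/21.3757 = 1.0004
χ² = 2.2140 + 3.5541 + 1.1201 + 0.9889 + 2.2398 + 3.5955 + 1.1331 + 1.0004 = 15.846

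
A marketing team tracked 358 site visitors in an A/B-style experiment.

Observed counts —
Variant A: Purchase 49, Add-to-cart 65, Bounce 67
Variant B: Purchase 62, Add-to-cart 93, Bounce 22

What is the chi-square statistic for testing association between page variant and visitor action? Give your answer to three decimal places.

Row totals: 181, 177. Column totals: 111, 158, 89. Grand total N = 358.
Expected counts (row total × column total / N):
  Variant A, Purchase: 181×111/358 = 56.1201
  Variant A, Add-to-cart: 181×158/358 = 79.8827
  Variant A, Bounce: 181×89/358 = 44.9972
  Variant B, Purchase: 177×111/358 = 54.8799
  Variant B, Add-to-cart: 177×158/358 = 78.1173
  Variant B, Bounce: 177×89/358 = 44.0028
Contributions (O − E)²/E:
  (49 − 56.1201)²/56.1201 = 0.9033
  (65 − 79.8827)²/79.8827 = 2.7728
  (67 − 44.9972)²/44.9972 = 10.7590
  (62 − 54.8799)²/54.8799 = 0.9238
  (93 − 78.1173)²/78.1173 = 2.8354
  (22 − 44.0028)²/44.0028 = 11.0021
χ² = 0.9033 + 2.7728 + 10.7590 + 0.9238 + 2.8354 + 11.0021 = 29.196

29.196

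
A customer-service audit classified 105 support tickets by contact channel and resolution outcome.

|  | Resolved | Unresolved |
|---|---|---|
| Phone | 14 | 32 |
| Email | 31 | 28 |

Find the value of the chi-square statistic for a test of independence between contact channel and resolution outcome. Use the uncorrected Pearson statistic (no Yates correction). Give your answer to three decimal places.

Row totals: 46, 59. Column totals: 45, 60. Grand total N = 105.
Expected counts (row total × column total / N):
  Phone, Resolved: 46×45/105 = 19.7143
  Phone, Unresolved: 46×60/105 = 26.2857
  Email, Resolved: 59×45/105 = 25.2857
  Email, Unresolved: 59×60/105 = 33.7143
Contributions (O − E)²/E:
  (14 − 19.7143)²/19.7143 = 1.6563
  (32 − 26.2857)²/26.2857 = 1.2422
  (31 − 25.2857)²/25.2857 = 1.2914
  (28 − 33.7143)²/33.7143 = 0.9685
χ² = 1.6563 + 1.2422 + 1.2914 + 0.9685 = 5.158

5.158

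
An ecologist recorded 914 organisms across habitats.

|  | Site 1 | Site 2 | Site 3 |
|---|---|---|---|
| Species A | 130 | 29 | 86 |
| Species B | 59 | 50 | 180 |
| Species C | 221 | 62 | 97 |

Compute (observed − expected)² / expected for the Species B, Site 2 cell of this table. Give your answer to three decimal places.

0.658

Row total (Species B) = 289; column total (Site 2) = 141; N = 914.
Expected count E = 289 × 141 / 914 = 44.5832.
Contribution = (O − E)²/E = (50 − 44.5832)² / 44.5832 = 0.658.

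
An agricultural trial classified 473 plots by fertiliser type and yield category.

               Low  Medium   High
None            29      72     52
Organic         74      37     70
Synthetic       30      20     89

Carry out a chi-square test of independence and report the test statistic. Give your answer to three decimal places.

67.741

Row totals: 153, 181, 139. Column totals: 133, 129, 211. Grand total N = 473.
Expected counts (row total × column total / N):
  None, Low: 153×133/473 = 43.0211
  None, Medium: 153×129/473 = 41.7273
  None, High: 153×211/473 = 68.2516
  Organic, Low: 181×133/473 = 50.8943
  Organic, Medium: 181×129/473 = 49.3636
  Organic, High: 181×211/473 = 80.7421
  Synthetic, Low: 139×133/473 = 39.0846
  Synthetic, Medium: 139×129/473 = 37.9091
  Synthetic, High: 139×211/473 = 62.0063
Contributions (O − E)²/E:
  (29 − 43.0211)²/43.0211 = 4.5696
  (72 − 41.7273)²/41.7273 = 21.9625
  (52 − 68.2516)²/68.2516 = 3.8697
  (74 − 50.8943)²/50.8943 = 10.4898
  (37 − 49.3636)²/49.3636 = 3.0966
  (70 − 80.7421)²/80.7421 = 1.4292
  (30 − 39.0846)²/39.0846 = 2.1116
  (20 − 37.9091)²/37.9091 = 8.4607
  (89 − 62.0063)²/62.0063 = 11.7514
χ² = 4.5696 + 21.9625 + 3.8697 + 10.4898 + 3.0966 + 1.4292 + 2.1116 + 8.4607 + 11.7514 = 67.741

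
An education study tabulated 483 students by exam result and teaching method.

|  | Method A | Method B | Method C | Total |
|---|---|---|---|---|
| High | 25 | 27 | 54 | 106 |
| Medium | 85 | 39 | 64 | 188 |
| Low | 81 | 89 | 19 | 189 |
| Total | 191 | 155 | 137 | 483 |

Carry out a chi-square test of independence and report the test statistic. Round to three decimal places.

Grand total N = 483.
Expected counts (row total × column total / N):
  High, Method A: 106×191/483 = 41.9172
  High, Method B: 106×155/483 = 34.0166
  High, Method C: 106×137/483 = 30.0663
  Medium, Method A: 188×191/483 = 74.3437
  Medium, Method B: 188×155/483 = 60.3313
  Medium, Method C: 188×137/483 = 53.3251
  Low, Method A: 189×191/483 = 74.7391
  Low, Method B: 189×155/483 = 60.6522
  Low, Method C: 189×137/483 = 53.6087
Contributions (O − E)²/E:
  (25 − 41.9172)²/41.9172 = 6.8275
  (27 − 34.0166)²/34.0166 = 1.4473
  (54 − 30.0663)²/30.0663 = 19.0520
  (85 − 74.3437)²/74.3437 = 1.5275
  (39 − 60.3313)²/60.3313 = 7.5421
  (64 − 53.3251)²/53.3251 = 2.1370
  (81 − 74.7391)²/74.7391 = 0.5245
  (89 − 60.6522)²/60.6522 = 13.2493
  (19 − 53.6087)²/53.6087 = 22.3427
χ² = 6.8275 + 1.4473 + 19.0520 + 1.5275 + 7.5421 + 2.1370 + 0.5245 + 13.2493 + 22.3427 = 74.650

74.650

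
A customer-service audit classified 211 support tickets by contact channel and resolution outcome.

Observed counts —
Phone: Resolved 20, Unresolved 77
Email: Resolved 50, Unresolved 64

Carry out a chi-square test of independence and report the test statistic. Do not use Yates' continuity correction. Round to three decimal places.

Row totals: 97, 114. Column totals: 70, 141. Grand total N = 211.
Expected counts (row total × column total / N):
  Phone, Resolved: 97×70/211 = 32.1801
  Phone, Unresolved: 97×141/211 = 64.8199
  Email, Resolved: 114×70/211 = 37.8199
  Email, Unresolved: 114×141/211 = 76.1801
Contributions (O − E)²/E:
  (20 − 32.1801)²/32.1801 = 4.6101
  (77 − 64.8199)²/64.8199 = 2.2887
  (50 − 37.8199)²/37.8199 = 3.9227
  (64 − 76.1801)²/76.1801 = 1.9474
χ² = 4.6101 + 2.2887 + 3.9227 + 1.9474 = 12.769

12.769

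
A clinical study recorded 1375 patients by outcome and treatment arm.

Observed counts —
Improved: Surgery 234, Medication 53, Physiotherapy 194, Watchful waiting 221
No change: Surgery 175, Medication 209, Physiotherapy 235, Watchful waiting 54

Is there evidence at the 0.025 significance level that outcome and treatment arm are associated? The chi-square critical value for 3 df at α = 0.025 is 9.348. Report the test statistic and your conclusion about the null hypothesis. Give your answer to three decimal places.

206.210; reject H₀

Row totals: 702, 673. Column totals: 409, 262, 429, 275. Grand total N = 1375.
Expected counts (row total × column total / N):
  Improved, Surgery: 702×409/1375 = 208.8131
  Improved, Medication: 702×262/1375 = 133.7629
  Improved, Physiotherapy: 702×429/1375 = 219.0240
  Improved, Watchful waiting: 702×275/1375 = 140.4000
  No change, Surgery: 673×409/1375 = 200.1869
  No change, Medication: 673×262/1375 = 128.2371
  No change, Physiotherapy: 673×429/1375 = 209.9760
  No change, Watchful waiting: 673×275/1375 = 134.6000
Contributions (O − E)²/E:
  (234 − 208.8131)²/208.8131 = 3.0380
  (53 − 133.7629)²/133.7629 = 48.7627
  (194 − 219.0240)²/219.0240 = 2.8591
  (221 − 140.4000)²/140.4000 = 46.2704
  (175 − 200.1869)²/200.1869 = 3.1689
  (209 − 128.2371)²/128.2371 = 50.8640
  (235 − 209.9760)²/209.9760 = 2.9822
  (54 − 134.6000)²/134.6000 = 48.2642
χ² = 3.0380 + 48.7627 + 2.8591 + 46.2704 + 3.1689 + 50.8640 + 2.9822 + 48.2642 = 206.210
df = (2−1)(4−1) = 3. Since 206.210 > 9.348, reject the null hypothesis of independence at α = 0.025.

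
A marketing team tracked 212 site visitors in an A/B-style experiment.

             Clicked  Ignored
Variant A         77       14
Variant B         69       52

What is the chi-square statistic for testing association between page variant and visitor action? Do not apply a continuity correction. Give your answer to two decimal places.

Row totals: 91, 121. Column totals: 146, 66. Grand total N = 212.
Expected counts (row total × column total / N):
  Variant A, Clicked: 91×146/212 = 62.670
  Variant A, Ignored: 91×66/212 = 28.330
  Variant B, Clicked: 121×146/212 = 83.330
  Variant B, Ignored: 121×66/212 = 37.670
Contributions (O − E)²/E:
  (77 − 62.670)²/62.670 = 3.2767
  (14 − 28.330)²/28.330 = 7.2485
  (69 − 83.330)²/83.330 = 2.4643
  (52 − 37.670)²/37.670 = 5.4513
χ² = 3.2767 + 7.2485 + 2.4643 + 5.4513 = 18.44

18.44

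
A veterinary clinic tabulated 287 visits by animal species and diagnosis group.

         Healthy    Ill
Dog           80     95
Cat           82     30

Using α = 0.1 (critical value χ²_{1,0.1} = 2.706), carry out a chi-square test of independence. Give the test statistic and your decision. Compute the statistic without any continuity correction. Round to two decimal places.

Row totals: 175, 112. Column totals: 162, 125. Grand total N = 287.
Expected counts (row total × column total / N):
  Dog, Healthy: 175×162/287 = 98.780
  Dog, Ill: 175×125/287 = 76.220
  Cat, Healthy: 112×162/287 = 63.220
  Cat, Ill: 112×125/287 = 48.780
Contributions (O − E)²/E:
  (80 − 98.780)²/98.780 = 3.5704
  (95 − 76.220)²/76.220 = 4.6272
  (82 − 63.220)²/63.220 = 5.5787
  (30 − 48.780)²/48.780 = 7.2302
χ² = 3.5704 + 4.6272 + 5.5787 + 7.2302 = 21.01
df = (2−1)(2−1) = 1. Since 21.01 > 2.706, reject the null hypothesis of independence at α = 0.1.

21.01; reject H₀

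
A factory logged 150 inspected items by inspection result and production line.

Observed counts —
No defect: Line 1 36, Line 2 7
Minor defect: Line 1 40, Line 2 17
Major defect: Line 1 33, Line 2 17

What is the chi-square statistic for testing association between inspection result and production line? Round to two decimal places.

Row totals: 43, 57, 50. Column totals: 109, 41. Grand total N = 150.
Expected counts (row total × column total / N):
  No defect, Line 1: 43×109/150 = 31.247
  No defect, Line 2: 43×41/150 = 11.753
  Minor defect, Line 1: 57×109/150 = 41.420
  Minor defect, Line 2: 57×41/150 = 15.580
  Major defect, Line 1: 50×109/150 = 36.333
  Major defect, Line 2: 50×41/150 = 13.667
Contributions (O − E)²/E:
  (36 − 31.247)²/31.247 = 0.7230
  (7 − 11.753)²/11.753 = 1.9221
  (40 − 41.420)²/41.420 = 0.0487
  (17 − 15.580)²/15.580 = 0.1294
  (33 − 36.333)²/36.333 = 0.3058
  (17 − 13.667)²/13.667 = 0.8128
χ² = 0.7230 + 1.9221 + 0.0487 + 0.1294 + 0.3058 + 0.8128 = 3.94

3.94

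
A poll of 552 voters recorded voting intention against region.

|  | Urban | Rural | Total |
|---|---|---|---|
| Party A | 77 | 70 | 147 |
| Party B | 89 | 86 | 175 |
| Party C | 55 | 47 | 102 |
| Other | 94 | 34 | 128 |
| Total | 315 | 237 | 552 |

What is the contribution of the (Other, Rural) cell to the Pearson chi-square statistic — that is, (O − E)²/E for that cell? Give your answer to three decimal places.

Row total (Other) = 128; column total (Rural) = 237; N = 552.
Expected count E = 128 × 237 / 552 = 54.9565.
Contribution = (O − E)²/E = (34 − 54.9565)² / 54.9565 = 7.991.

7.991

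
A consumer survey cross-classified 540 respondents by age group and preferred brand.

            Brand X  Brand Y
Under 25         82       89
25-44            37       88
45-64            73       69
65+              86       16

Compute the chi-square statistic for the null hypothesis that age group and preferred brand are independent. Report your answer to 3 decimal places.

68.833

Row totals: 171, 125, 142, 102. Column totals: 278, 262. Grand total N = 540.
Expected counts (row total × column total / N):
  Under 25, Brand X: 171×278/540 = 88.03333
  Under 25, Brand Y: 171×262/540 = 82.96667
  25-44, Brand X: 125×278/540 = 64.35185
  25-44, Brand Y: 125×262/540 = 60.64815
  45-64, Brand X: 142×278/540 = 73.10370
  45-64, Brand Y: 142×262/540 = 68.89630
  65+, Brand X: 102×278/540 = 52.51111
  65+, Brand Y: 102×262/540 = 49.48889
Contributions (O − E)²/E:
  (82 − 88.03333)²/88.03333 = 0.4135
  (89 − 82.96667)²/82.96667 = 0.4387
  (37 − 64.35185)²/64.35185 = 11.6255
  (88 − 60.64815)²/60.64815 = 12.3355
  (73 − 73.10370)²/73.10370 = 0.0001
  (69 − 68.89630)²/68.89630 = 0.0002
  (86 − 52.51111)²/52.51111 = 21.3575
  (16 − 49.48889)²/49.48889 = 22.6618
χ² = 0.4135 + 0.4387 + 11.6255 + 12.3355 + 0.0001 + 0.0002 + 21.3575 + 22.6618 = 68.833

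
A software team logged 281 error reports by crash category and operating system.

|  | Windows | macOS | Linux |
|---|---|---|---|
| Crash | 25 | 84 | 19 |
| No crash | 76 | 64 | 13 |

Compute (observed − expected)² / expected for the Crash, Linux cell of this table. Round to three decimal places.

Row total (Crash) = 128; column total (Linux) = 32; N = 281.
Expected count E = 128 × 32 / 281 = 14.5765.
Contribution = (O − E)²/E = (19 − 14.5765)² / 14.5765 = 1.342.

1.342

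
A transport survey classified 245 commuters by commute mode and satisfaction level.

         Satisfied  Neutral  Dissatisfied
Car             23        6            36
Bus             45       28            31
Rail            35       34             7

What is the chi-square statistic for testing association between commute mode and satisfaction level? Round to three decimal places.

Row totals: 65, 104, 76. Column totals: 103, 68, 74. Grand total N = 245.
Expected counts (row total × column total / N):
  Car, Satisfied: 65×103/245 = 27.32653
  Car, Neutral: 65×68/245 = 18.04082
  Car, Dissatisfied: 65×74/245 = 19.63265
  Bus, Satisfied: 104×103/245 = 43.72245
  Bus, Neutral: 104×68/245 = 28.86531
  Bus, Dissatisfied: 104×74/245 = 31.41224
  Rail, Satisfied: 76×103/245 = 31.95102
  Rail, Neutral: 76×68/245 = 21.09388
  Rail, Dissatisfied: 76×74/245 = 22.95510
Contributions (O − E)²/E:
  (23 − 27.32653)²/27.32653 = 0.6850
  (6 − 18.04082)²/18.04082 = 8.0363
  (36 − 19.63265)²/19.63265 = 13.6451
  (45 − 43.72245)²/43.72245 = 0.0373
  (28 − 28.86531)²/28.86531 = 0.0259
  (31 − 31.41224)²/31.41224 = 0.0054
  (35 − 31.95102)²/31.95102 = 0.2910
  (34 − 21.09388)²/21.09388 = 7.8965
  (7 − 22.95510)²/22.95510 = 11.0897
χ² = 0.6850 + 8.0363 + 13.6451 + 0.0373 + 0.0259 + 0.0054 + 0.2910 + 7.8965 + 11.0897 = 41.712

41.712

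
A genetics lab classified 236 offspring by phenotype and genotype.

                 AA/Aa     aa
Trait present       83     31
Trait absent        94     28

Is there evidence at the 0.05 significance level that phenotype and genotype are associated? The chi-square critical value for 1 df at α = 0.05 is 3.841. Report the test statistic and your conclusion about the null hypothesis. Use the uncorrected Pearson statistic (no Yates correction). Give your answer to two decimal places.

Row totals: 114, 122. Column totals: 177, 59. Grand total N = 236.
Expected counts (row total × column total / N):
  Trait present, AA/Aa: 114×177/236 = 85.500
  Trait present, aa: 114×59/236 = 28.500
  Trait absent, AA/Aa: 122×177/236 = 91.500
  Trait absent, aa: 122×59/236 = 30.500
Contributions (O − E)²/E:
  (83 − 85.500)²/85.500 = 0.0731
  (31 − 28.500)²/28.500 = 0.2193
  (94 − 91.500)²/91.500 = 0.0683
  (28 − 30.500)²/30.500 = 0.2049
χ² = 0.0731 + 0.2193 + 0.0683 + 0.2049 = 0.57
df = (2−1)(2−1) = 1. Since 0.57 < 3.841, fail to reject the null hypothesis of independence at α = 0.05.

0.57; fail to reject H₀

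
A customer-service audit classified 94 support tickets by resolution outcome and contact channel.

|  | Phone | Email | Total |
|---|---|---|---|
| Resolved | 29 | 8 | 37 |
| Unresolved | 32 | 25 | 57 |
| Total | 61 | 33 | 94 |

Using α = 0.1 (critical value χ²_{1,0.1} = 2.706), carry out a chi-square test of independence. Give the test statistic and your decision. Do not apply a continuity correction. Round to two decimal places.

4.87; reject H₀

Grand total N = 94.
Expected counts (row total × column total / N):
  Resolved, Phone: 37×61/94 = 24.011
  Resolved, Email: 37×33/94 = 12.989
  Unresolved, Phone: 57×61/94 = 36.989
  Unresolved, Email: 57×33/94 = 20.011
Contributions (O − E)²/E:
  (29 − 24.011)²/24.011 = 1.0366
  (8 − 12.989)²/12.989 = 1.9162
  (32 − 36.989)²/36.989 = 0.6729
  (25 − 20.011)²/20.011 = 1.2438
χ² = 1.0366 + 1.9162 + 0.6729 + 1.2438 = 4.87
df = (2−1)(2−1) = 1. Since 4.87 > 2.706, reject the null hypothesis of independence at α = 0.1.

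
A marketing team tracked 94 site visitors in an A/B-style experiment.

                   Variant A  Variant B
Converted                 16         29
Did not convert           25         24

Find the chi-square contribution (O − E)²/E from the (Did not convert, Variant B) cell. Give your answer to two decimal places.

Row total (Did not convert) = 49; column total (Variant B) = 53; N = 94.
Expected count E = 49 × 53 / 94 = 27.628.
Contribution = (O − E)²/E = (24 − 27.628)² / 27.628 = 0.48.

0.48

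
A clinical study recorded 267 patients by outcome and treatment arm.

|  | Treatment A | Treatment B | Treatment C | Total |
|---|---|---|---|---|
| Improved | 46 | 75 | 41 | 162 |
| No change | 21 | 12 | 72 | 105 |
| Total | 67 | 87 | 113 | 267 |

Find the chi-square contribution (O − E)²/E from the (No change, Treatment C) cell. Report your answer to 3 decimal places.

Row total (No change) = 105; column total (Treatment C) = 113; N = 267.
Expected count E = 105 × 113 / 267 = 44.4382.
Contribution = (O − E)²/E = (72 − 44.4382)² / 44.4382 = 17.095.

17.095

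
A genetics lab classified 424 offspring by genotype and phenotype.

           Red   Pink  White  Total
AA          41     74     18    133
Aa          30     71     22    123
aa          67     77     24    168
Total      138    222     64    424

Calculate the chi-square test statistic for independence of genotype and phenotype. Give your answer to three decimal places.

Grand total N = 424.
Expected counts (row total × column total / N):
  AA, Red: 133×138/424 = 43.2877
  AA, Pink: 133×222/424 = 69.6368
  AA, White: 133×64/424 = 20.0755
  Aa, Red: 123×138/424 = 40.0330
  Aa, Pink: 123×222/424 = 64.4009
  Aa, White: 123×64/424 = 18.5660
  aa, Red: 168×138/424 = 54.6792
  aa, Pink: 168×222/424 = 87.9623
  aa, White: 168×64/424 = 25.3585
Contributions (O − E)²/E:
  (41 − 43.2877)²/43.2877 = 0.1209
  (74 − 69.6368)²/69.6368 = 0.2734
  (18 − 20.0755)²/20.0755 = 0.2146
  (30 − 40.0330)²/40.0330 = 2.5145
  (71 − 64.4009)²/64.4009 = 0.6762
  (22 − 18.5660)²/18.5660 = 0.6352
  (67 − 54.6792)²/54.6792 = 2.7762
  (77 − 87.9623)²/87.9623 = 1.3662
  (24 − 25.3585)²/25.3585 = 0.0728
χ² = 0.1209 + 0.2734 + 0.2146 + 2.5145 + 0.6762 + 0.6352 + 2.7762 + 1.3662 + 0.0728 = 8.650

8.650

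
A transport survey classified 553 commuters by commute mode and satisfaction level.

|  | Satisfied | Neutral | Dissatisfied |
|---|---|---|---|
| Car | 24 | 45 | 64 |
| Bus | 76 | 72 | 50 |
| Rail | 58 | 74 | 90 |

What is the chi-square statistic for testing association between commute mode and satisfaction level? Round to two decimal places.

25.22

Row totals: 133, 198, 222. Column totals: 158, 191, 204. Grand total N = 553.
Expected counts (row total × column total / N):
  Car, Satisfied: 133×158/553 = 38.000
  Car, Neutral: 133×191/553 = 45.937
  Car, Dissatisfied: 133×204/553 = 49.063
  Bus, Satisfied: 198×158/553 = 56.571
  Bus, Neutral: 198×191/553 = 68.387
  Bus, Dissatisfied: 198×204/553 = 73.042
  Rail, Satisfied: 222×158/553 = 63.429
  Rail, Neutral: 222×191/553 = 76.676
  Rail, Dissatisfied: 222×204/553 = 81.895
Contributions (O − E)²/E:
  (24 − 38.000)²/38.000 = 5.1579
  (45 − 45.937)²/45.937 = 0.0191
  (64 − 49.063)²/49.063 = 4.5475
  (76 − 56.571)²/56.571 = 6.6728
  (72 − 68.387)²/68.387 = 0.1909
  (50 − 73.042)²/73.042 = 7.2689
  (58 − 63.429)²/63.429 = 0.4647
  (74 − 76.676)²/76.676 = 0.0934
  (90 − 81.895)²/81.895 = 0.8021
χ² = 5.1579 + 0.0191 + 4.5475 + 6.6728 + 0.1909 + 7.2689 + 0.4647 + 0.0934 + 0.8021 = 25.22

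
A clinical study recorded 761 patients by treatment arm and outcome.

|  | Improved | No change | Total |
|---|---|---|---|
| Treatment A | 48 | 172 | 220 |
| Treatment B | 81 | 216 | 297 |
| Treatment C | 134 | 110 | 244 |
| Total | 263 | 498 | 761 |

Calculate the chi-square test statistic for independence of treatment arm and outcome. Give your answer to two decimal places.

67.48

Grand total N = 761.
Expected counts (row total × column total / N):
  Treatment A, Improved: 220×263/761 = 76.0315
  Treatment A, No change: 220×498/761 = 143.9685
  Treatment B, Improved: 297×263/761 = 102.6426
  Treatment B, No change: 297×498/761 = 194.3574
  Treatment C, Improved: 244×263/761 = 84.3259
  Treatment C, No change: 244×498/761 = 159.6741
Contributions (O − E)²/E:
  (48 − 76.0315)²/76.0315 = 10.3347
  (172 − 143.9685)²/143.9685 = 5.4579
  (81 − 102.6426)²/102.6426 = 4.5634
  (216 − 194.3574)²/194.3574 = 2.4100
  (134 − 84.3259)²/84.3259 = 29.2617
  (110 − 159.6741)²/159.6741 = 15.4535
χ² = 10.3347 + 5.4579 + 4.5634 + 2.4100 + 29.2617 + 15.4535 = 67.48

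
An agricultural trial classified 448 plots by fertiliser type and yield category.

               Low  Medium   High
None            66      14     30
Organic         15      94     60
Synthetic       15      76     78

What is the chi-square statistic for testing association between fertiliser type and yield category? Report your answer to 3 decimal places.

138.702

Row totals: 110, 169, 169. Column totals: 96, 184, 168. Grand total N = 448.
Expected counts (row total × column total / N):
  None, Low: 110×96/448 = 23.57143
  None, Medium: 110×184/448 = 45.17857
  None, High: 110×168/448 = 41.25000
  Organic, Low: 169×96/448 = 36.21429
  Organic, Medium: 169×184/448 = 69.41071
  Organic, High: 169×168/448 = 63.37500
  Synthetic, Low: 169×96/448 = 36.21429
  Synthetic, Medium: 169×184/448 = 69.41071
  Synthetic, High: 169×168/448 = 63.37500
Contributions (O − E)²/E:
  (66 − 23.57143)²/23.57143 = 76.3714
  (14 − 45.17857)²/45.17857 = 21.5169
  (30 − 41.25000)²/41.25000 = 3.0682
  (15 − 36.21429)²/36.21429 = 12.4273
  (94 − 69.41071)²/69.41071 = 8.7109
  (60 − 63.37500)²/63.37500 = 0.1797
  (15 − 36.21429)²/36.21429 = 12.4273
  (76 − 69.41071)²/69.41071 = 0.6255
  (78 − 63.37500)²/63.37500 = 3.3750
χ² = 76.3714 + 21.5169 + 3.0682 + 12.4273 + 8.7109 + 0.1797 + 12.4273 + 0.6255 + 3.3750 = 138.702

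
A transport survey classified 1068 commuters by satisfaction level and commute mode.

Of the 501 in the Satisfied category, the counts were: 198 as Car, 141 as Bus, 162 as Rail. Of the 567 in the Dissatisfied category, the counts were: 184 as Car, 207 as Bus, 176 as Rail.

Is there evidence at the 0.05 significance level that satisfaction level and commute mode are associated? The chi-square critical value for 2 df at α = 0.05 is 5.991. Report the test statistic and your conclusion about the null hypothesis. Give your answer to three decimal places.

9.568; reject H₀

Row totals: 501, 567. Column totals: 382, 348, 338. Grand total N = 1068.
Expected counts (row total × column total / N):
  Satisfied, Car: 501×382/1068 = 179.1966
  Satisfied, Bus: 501×348/1068 = 163.2472
  Satisfied, Rail: 501×338/1068 = 158.5562
  Dissatisfied, Car: 567×382/1068 = 202.8034
  Dissatisfied, Bus: 567×348/1068 = 184.7528
  Dissatisfied, Rail: 567×338/1068 = 179.4438
Contributions (O − E)²/E:
  (198 − 179.1966)²/179.1966 = 1.9731
  (141 − 163.2472)²/163.2472 = 3.0318
  (162 − 158.5562)²/158.5562 = 0.0748
  (184 − 202.8034)²/202.8034 = 1.7434
  (207 − 184.7528)²/184.7528 = 2.6789
  (176 − 179.4438)²/179.4438 = 0.0661
χ² = 1.9731 + 3.0318 + 0.0748 + 1.7434 + 2.6789 + 0.0661 = 9.568
df = (2−1)(3−1) = 2. Since 9.568 > 5.991, reject the null hypothesis of independence at α = 0.05.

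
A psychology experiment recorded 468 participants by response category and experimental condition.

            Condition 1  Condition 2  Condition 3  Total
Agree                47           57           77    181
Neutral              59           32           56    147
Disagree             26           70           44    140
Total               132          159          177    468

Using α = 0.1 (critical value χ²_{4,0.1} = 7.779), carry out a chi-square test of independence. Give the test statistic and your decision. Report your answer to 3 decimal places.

Grand total N = 468.
Expected counts (row total × column total / N):
  Agree, Condition 1: 181×132/468 = 51.05128
  Agree, Condition 2: 181×159/468 = 61.49359
  Agree, Condition 3: 181×177/468 = 68.45513
  Neutral, Condition 1: 147×132/468 = 41.46154
  Neutral, Condition 2: 147×159/468 = 49.94231
  Neutral, Condition 3: 147×177/468 = 55.59615
  Disagree, Condition 1: 140×132/468 = 39.48718
  Disagree, Condition 2: 140×159/468 = 47.56410
  Disagree, Condition 3: 140×177/468 = 52.94872
Contributions (O − E)²/E:
  (47 − 51.05128)²/51.05128 = 0.3215
  (57 − 61.49359)²/61.49359 = 0.3284
  (77 − 68.45513)²/68.45513 = 1.0666
  (59 − 41.46154)²/41.46154 = 7.4189
  (32 − 49.94231)²/49.94231 = 6.4460
  (56 − 55.59615)²/55.59615 = 0.0029
  (26 − 39.48718)²/39.48718 = 4.6067
  (70 − 47.56410)²/47.56410 = 10.5830
  (44 − 52.94872)²/52.94872 = 1.5124
χ² = 0.3215 + 0.3284 + 1.0666 + 7.4189 + 6.4460 + 0.0029 + 4.6067 + 10.5830 + 1.5124 = 32.286
df = (3−1)(3−1) = 4. Since 32.286 > 7.779, reject the null hypothesis of independence at α = 0.1.

32.286; reject H₀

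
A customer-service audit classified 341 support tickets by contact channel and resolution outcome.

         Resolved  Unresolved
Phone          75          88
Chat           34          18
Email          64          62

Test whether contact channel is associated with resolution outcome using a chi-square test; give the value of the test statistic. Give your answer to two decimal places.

Row totals: 163, 52, 126. Column totals: 173, 168. Grand total N = 341.
Expected counts (row total × column total / N):
  Phone, Resolved: 163×173/341 = 82.695
  Phone, Unresolved: 163×168/341 = 80.305
  Chat, Resolved: 52×173/341 = 26.381
  Chat, Unresolved: 52×168/341 = 25.619
  Email, Resolved: 126×173/341 = 63.924
  Email, Unresolved: 126×168/341 = 62.076
Contributions (O − E)²/E:
  (75 − 82.695)²/82.695 = 0.7160
  (88 − 80.305)²/80.305 = 0.7374
  (34 − 26.381)²/26.381 = 2.2004
  (18 − 25.619)²/25.619 = 2.2659
  (64 − 63.924)²/63.924 = 0.0001
  (62 − 62.076)²/62.076 = 0.0001
χ² = 0.7160 + 0.7374 + 2.2004 + 2.2659 + 0.0001 + 0.0001 = 5.92

5.92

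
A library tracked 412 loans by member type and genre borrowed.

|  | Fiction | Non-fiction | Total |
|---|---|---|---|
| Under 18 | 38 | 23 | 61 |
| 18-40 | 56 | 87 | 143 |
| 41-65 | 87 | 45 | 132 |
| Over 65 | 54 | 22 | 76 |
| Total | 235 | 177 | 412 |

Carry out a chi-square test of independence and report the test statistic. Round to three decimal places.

29.669

Grand total N = 412.
Expected counts (row total × column total / N):
  Under 18, Fiction: 61×235/412 = 34.7937
  Under 18, Non-fiction: 61×177/412 = 26.2063
  18-40, Fiction: 143×235/412 = 81.5655
  18-40, Non-fiction: 143×177/412 = 61.4345
  41-65, Fiction: 132×235/412 = 75.2913
  41-65, Non-fiction: 132×177/412 = 56.7087
  Over 65, Fiction: 76×235/412 = 43.3495
  Over 65, Non-fiction: 76×177/412 = 32.6505
Contributions (O − E)²/E:
  (38 − 34.7937)²/34.7937 = 0.2955
  (23 − 26.2063)²/26.2063 = 0.3923
  (56 − 81.5655)²/81.5655 = 8.0131
  (87 − 61.4345)²/61.4345 = 10.6389
  (87 − 75.2913)²/75.2913 = 1.8208
  (45 − 56.7087)²/56.7087 = 2.4175
  (54 − 43.3495)²/43.3495 = 2.6167
  (22 − 32.6505)²/32.6505 = 3.4742
χ² = 0.2955 + 0.3923 + 8.0131 + 10.6389 + 1.8208 + 2.4175 + 2.6167 + 3.4742 = 29.669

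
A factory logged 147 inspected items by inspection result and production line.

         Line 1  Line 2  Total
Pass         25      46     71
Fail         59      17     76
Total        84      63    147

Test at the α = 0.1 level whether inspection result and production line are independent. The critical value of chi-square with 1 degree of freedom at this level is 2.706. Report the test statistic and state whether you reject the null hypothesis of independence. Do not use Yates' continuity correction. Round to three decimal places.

Grand total N = 147.
Expected counts (row total × column total / N):
  Pass, Line 1: 71×84/147 = 40.5714
  Pass, Line 2: 71×63/147 = 30.4286
  Fail, Line 1: 76×84/147 = 43.4286
  Fail, Line 2: 76×63/147 = 32.5714
Contributions (O − E)²/E:
  (25 − 40.5714)²/40.5714 = 5.9763
  (46 − 30.4286)²/30.4286 = 7.9684
  (59 − 43.4286)²/43.4286 = 5.5832
  (17 − 32.5714)²/32.5714 = 7.4442
χ² = 5.9763 + 7.9684 + 5.5832 + 7.4442 = 26.972
df = (2−1)(2−1) = 1. Since 26.972 > 2.706, reject the null hypothesis of independence at α = 0.1.

26.972; reject H₀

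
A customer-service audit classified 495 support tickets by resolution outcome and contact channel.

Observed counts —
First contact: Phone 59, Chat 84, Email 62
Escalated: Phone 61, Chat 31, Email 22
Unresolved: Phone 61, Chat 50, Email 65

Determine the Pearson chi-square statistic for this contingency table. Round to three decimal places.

Row totals: 205, 114, 176. Column totals: 181, 165, 149. Grand total N = 495.
Expected counts (row total × column total / N):
  First contact, Phone: 205×181/495 = 74.9596
  First contact, Chat: 205×165/495 = 68.3333
  First contact, Email: 205×149/495 = 61.7071
  Escalated, Phone: 114×181/495 = 41.6848
  Escalated, Chat: 114×165/495 = 38.0000
  Escalated, Email: 114×149/495 = 34.3152
  Unresolved, Phone: 176×181/495 = 64.3556
  Unresolved, Chat: 176×165/495 = 58.6667
  Unresolved, Email: 176×149/495 = 52.9778
Contributions (O − E)²/E:
  (59 − 74.9596)²/74.9596 = 3.3979
  (84 − 68.3333)²/68.3333 = 3.5919
  (62 − 61.7071)²/61.7071 = 0.0014
  (61 − 41.6848)²/41.6848 = 8.9500
  (31 − 38.0000)²/38.0000 = 1.2895
  (22 − 34.3152)²/34.3152 = 4.4197
  (61 − 64.3556)²/64.3556 = 0.1750
  (50 − 58.6667)²/58.6667 = 1.2803
  (65 − 52.9778)²/52.9778 = 2.7282
χ² = 3.3979 + 3.5919 + 0.0014 + 8.9500 + 1.2895 + 4.4197 + 0.1750 + 1.2803 + 2.7282 = 25.834

25.834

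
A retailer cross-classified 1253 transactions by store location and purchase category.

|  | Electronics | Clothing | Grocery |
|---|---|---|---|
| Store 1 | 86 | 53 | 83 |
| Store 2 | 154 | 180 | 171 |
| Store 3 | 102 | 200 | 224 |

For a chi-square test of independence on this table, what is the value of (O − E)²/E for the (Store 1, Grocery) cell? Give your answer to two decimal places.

0.03

Row total (Store 1) = 222; column total (Grocery) = 478; N = 1253.
Expected count E = 222 × 478 / 1253 = 84.690.
Contribution = (O − E)²/E = (83 − 84.690)² / 84.690 = 0.03.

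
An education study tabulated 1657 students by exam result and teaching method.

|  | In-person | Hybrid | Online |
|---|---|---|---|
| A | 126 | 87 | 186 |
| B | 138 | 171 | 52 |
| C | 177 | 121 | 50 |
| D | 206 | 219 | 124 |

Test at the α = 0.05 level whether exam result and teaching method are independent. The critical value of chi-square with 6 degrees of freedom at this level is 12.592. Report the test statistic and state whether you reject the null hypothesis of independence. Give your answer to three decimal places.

Row totals: 399, 361, 348, 549. Column totals: 647, 598, 412. Grand total N = 1657.
Expected counts (row total × column total / N):
  A, In-person: 399×647/1657 = 155.7954
  A, Hybrid: 399×598/1657 = 143.9964
  A, Online: 399×412/1657 = 99.2082
  B, In-person: 361×647/1657 = 140.9578
  B, Hybrid: 361×598/1657 = 130.2824
  B, Online: 361×412/1657 = 89.7598
  C, In-person: 348×647/1657 = 135.8817
  C, Hybrid: 348×598/1657 = 125.5908
  C, Online: 348×412/1657 = 86.5275
  D, In-person: 549×647/1657 = 214.3651
  D, Hybrid: 549×598/1657 = 198.1304
  D, Online: 549×412/1657 = 136.5045
Contributions (O − E)²/E:
  (126 − 155.7954)²/155.7954 = 5.6983
  (87 − 143.9964)²/143.9964 = 22.5602
  (186 − 99.2082)²/99.2082 = 75.9294
  (138 − 140.9578)²/140.9578 = 0.0621
  (171 − 130.2824)²/130.2824 = 12.7256
  (52 − 89.7598)²/89.7598 = 15.8846
  (177 − 135.8817)²/135.8817 = 12.4425
  (121 − 125.5908)²/125.5908 = 0.1678
  (50 − 86.5275)²/86.5275 = 15.4200
  (206 − 214.3651)²/214.3651 = 0.3264
  (219 − 198.1304)²/198.1304 = 2.1983
  (124 − 136.5045)²/136.5045 = 1.1455
χ² = 5.6983 + 22.5602 + 75.9294 + 0.0621 + 12.7256 + 15.8846 + 12.4425 + 0.1678 + 15.4200 + 0.3264 + 2.1983 + 1.1455 = 164.561
df = (4−1)(3−1) = 6. Since 164.561 > 12.592, reject the null hypothesis of independence at α = 0.05.

164.561; reject H₀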